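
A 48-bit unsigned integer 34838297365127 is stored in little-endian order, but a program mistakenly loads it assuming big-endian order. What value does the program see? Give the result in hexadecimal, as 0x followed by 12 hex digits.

34838297365127 in 48-bit hexadecimal is 0x1FAF6C56CA87.
Stored little-endian, the bytes at ascending addresses are 87 CA 56 6C AF 1F.
Read back as big-endian, the last byte is least significant, giving 0x87CA566CAF1F.

0x87CA566CAF1F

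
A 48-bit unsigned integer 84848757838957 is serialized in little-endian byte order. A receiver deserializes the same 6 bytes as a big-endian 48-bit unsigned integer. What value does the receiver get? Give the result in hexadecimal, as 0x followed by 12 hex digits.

84848757838957 in 48-bit hexadecimal is 0x4D2B6412146D.
Stored little-endian, the bytes at ascending addresses are 6D 14 12 64 2B 4D.
Read back as big-endian, the last byte is least significant, giving 0x6D1412642B4D.

0x6D1412642B4D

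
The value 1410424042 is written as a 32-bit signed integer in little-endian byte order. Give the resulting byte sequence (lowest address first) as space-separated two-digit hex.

EA 5C 11 54

1410424042 in hexadecimal, padded to 32 bits, is 0x54115CEA.
Split into bytes (most-significant first): 54 11 5C EA.
Little-endian stores the least-significant byte at the lowest address.
So at ascending addresses the bytes are EA 5C 11 54.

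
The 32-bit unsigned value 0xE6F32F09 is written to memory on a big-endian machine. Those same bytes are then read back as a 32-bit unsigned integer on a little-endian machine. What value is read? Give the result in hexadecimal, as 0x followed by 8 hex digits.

0x092FF3E6

Stored big-endian, the bytes at ascending addresses are E6 F3 2F 09.
Read back as little-endian, the first byte is least significant, giving 0x092FF3E6.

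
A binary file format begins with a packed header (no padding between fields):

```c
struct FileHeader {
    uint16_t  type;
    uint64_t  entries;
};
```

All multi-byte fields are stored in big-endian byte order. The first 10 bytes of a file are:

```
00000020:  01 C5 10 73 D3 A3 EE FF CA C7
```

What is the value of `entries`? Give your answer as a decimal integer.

1185523827971443399

`entries` follows `type` (2 bytes), so it starts at byte offset 2 and occupies 8 bytes.
Bytes at offsets 2..9: 10 73 D3 A3 EE FF CA C7.
Big-endian: lowest address holds the most-significant byte.
The bytes are already most-significant first: 0x1073D3A3EEFFCAC7.
0x1073D3A3EEFFCAC7 = 1185523827971443399.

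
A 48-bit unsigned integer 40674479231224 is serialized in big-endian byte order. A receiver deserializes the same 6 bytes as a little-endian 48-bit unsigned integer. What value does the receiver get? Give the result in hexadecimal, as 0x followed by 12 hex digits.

0xF8D0E243FE24

40674479231224 in 48-bit hexadecimal is 0x24FE43E2D0F8.
Stored big-endian, the bytes at ascending addresses are 24 FE 43 E2 D0 F8.
Read back as little-endian, the first byte is least significant, giving 0xF8D0E243FE24.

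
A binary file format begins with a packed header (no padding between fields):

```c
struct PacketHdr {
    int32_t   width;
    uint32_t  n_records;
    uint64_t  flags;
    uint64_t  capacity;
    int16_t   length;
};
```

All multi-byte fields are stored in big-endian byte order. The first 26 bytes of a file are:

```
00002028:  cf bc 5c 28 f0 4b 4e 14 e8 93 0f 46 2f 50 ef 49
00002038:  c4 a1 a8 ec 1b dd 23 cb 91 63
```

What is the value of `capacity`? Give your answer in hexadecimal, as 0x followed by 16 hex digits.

`capacity` follows `width` (4 B), `n_records` (4 B), `flags` (8 B), so it starts at offset 4 + 4 + 8 = 16 and occupies 8 bytes.
Bytes at offsets 16..23: C4 A1 A8 EC 1B DD 23 CB.
In big-endian order the high byte comes first in memory.
The bytes are already most-significant first: 0xC4A1A8EC1BDD23CB.

0xC4A1A8EC1BDD23CB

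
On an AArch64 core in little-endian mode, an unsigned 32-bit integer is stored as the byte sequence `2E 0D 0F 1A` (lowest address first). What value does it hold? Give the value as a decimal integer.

Little-endian stores the least-significant byte at the lowest address.
Reassemble most-significant byte first: 1A 0F 0D 2E → 0x1A0F0D2E.
0x1A0F0D2E = 437194030.

437194030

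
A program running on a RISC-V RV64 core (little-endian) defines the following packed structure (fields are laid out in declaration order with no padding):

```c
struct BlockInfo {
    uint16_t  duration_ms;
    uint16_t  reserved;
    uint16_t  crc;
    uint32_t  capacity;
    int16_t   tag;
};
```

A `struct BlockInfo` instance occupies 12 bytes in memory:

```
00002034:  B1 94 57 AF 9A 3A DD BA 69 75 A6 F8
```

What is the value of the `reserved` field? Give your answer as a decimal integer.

44887

`reserved` follows `duration_ms` (2 bytes), so it starts at byte offset 2 and occupies 2 bytes.
Bytes at offsets 2..3: 57 AF.
Little-endian stores the least-significant byte at the lowest address.
Reassemble most-significant byte first: AF 57 → 0xAF57.
0xAF57 = 44887.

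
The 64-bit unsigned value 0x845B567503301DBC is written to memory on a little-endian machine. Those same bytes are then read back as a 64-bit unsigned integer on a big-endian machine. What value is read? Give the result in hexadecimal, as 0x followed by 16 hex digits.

0xBC1D300375565B84

Stored little-endian, the bytes at ascending addresses are BC 1D 30 03 75 56 5B 84.
Read back as big-endian, the last byte is least significant, giving 0xBC1D300375565B84.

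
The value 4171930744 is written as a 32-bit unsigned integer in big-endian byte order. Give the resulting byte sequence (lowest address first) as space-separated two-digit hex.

4171930744 in hexadecimal, padded to 32 bits, is 0xF8AA9C78.
Split into bytes (most-significant first): F8 AA 9C 78.
In big-endian order the high byte comes first in memory.
So the memory order matches the most-significant-first order: F8 AA 9C 78.

F8 AA 9C 78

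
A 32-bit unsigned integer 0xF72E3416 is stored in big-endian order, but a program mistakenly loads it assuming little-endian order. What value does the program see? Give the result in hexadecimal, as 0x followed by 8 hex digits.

0x16342EF7

Stored big-endian, the bytes at ascending addresses are F7 2E 34 16.
Read back as little-endian, the first byte is least significant, giving 0x16342EF7.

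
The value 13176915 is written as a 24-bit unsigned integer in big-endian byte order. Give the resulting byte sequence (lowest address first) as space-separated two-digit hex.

13176915 in hexadecimal, padded to 24 bits, is 0xC91053.
Split into bytes (most-significant first): C9 10 53.
Big-endian: lowest address holds the most-significant byte.
So the memory order matches the most-significant-first order: C9 10 53.

C9 10 53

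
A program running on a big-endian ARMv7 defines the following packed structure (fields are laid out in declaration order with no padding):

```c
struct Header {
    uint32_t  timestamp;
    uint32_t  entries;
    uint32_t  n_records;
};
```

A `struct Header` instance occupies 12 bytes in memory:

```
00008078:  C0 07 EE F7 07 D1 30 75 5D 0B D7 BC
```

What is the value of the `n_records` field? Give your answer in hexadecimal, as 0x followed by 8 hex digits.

0x5D0BD7BC

`n_records` follows `timestamp` (4 B), `entries` (4 B), so it starts at offset 4 + 4 = 8 and occupies 4 bytes.
Bytes at offsets 8..11: 5D 0B D7 BC.
In big-endian order the high byte comes first in memory.
The bytes are already most-significant first: 0x5D0BD7BC.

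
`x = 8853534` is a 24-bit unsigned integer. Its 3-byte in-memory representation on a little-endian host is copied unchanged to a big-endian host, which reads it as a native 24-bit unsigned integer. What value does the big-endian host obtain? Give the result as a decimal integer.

1972359

8853534 in 24-bit hexadecimal is 0x87181E.
Stored little-endian, the bytes at ascending addresses are 1E 18 87.
Read back as big-endian, the last byte is least significant, giving 0x1E1887.
0x1E1887 = 1972359.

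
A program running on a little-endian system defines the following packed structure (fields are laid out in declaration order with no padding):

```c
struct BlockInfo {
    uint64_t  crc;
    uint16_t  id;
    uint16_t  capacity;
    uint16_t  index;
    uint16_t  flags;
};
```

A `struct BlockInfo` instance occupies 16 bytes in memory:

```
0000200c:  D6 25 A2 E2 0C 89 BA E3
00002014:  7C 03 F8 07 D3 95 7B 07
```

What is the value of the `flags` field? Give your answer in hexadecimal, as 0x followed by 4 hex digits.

`flags` follows `crc` (8 B), `id` (2 B), `capacity` (2 B), `index` (2 B), so it starts at offset 8 + 2 + 2 + 2 = 14 and occupies 2 bytes.
Bytes at offsets 14..15: 7B 07.
In little-endian order the low byte comes first in memory.
Reassemble most-significant byte first: 07 7B → 0x077B.

0x077B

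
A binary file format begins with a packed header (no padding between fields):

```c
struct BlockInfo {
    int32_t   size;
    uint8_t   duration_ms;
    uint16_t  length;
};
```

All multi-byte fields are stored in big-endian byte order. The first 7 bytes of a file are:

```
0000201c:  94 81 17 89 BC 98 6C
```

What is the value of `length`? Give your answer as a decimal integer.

`length` follows `size` (4 B), `duration_ms` (1 B), so it starts at offset 4 + 1 = 5 and occupies 2 bytes.
Bytes at offsets 5..6: 98 6C.
In big-endian order the high byte comes first in memory.
The bytes are already most-significant first: 0x986C.
0x986C = 39020.

39020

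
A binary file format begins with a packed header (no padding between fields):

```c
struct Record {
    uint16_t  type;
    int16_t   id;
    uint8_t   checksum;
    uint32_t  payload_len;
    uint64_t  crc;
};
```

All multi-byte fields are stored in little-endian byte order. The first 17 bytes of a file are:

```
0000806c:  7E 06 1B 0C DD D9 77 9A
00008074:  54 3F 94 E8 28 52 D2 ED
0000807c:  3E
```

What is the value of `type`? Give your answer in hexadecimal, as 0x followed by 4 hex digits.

0x067E

`type` is the first field, at byte offset 0, occupying 2 bytes.
Bytes at offsets 0..1: 7E 06.
Little-endian: lowest address holds the least-significant byte.
Reassemble most-significant byte first: 06 7E → 0x067E.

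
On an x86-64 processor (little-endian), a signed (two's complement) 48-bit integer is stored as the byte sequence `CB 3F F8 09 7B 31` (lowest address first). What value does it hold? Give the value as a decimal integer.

54404518002635

Little-endian stores the least-significant byte at the lowest address.
Reassemble most-significant byte first: 31 7B 09 F8 3F CB → 0x317B09F83FCB.
0x317B09F83FCB = 54404518002635.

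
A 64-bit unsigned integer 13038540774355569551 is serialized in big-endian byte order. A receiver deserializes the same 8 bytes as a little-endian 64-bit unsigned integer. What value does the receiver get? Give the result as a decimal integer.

13038540774355569551 in 64-bit hexadecimal is 0xB4F233C0CCE90B8F.
Stored big-endian, the bytes at ascending addresses are B4 F2 33 C0 CC E9 0B 8F.
Read back as little-endian, the first byte is least significant, giving 0x8F0BE9CCC033F2B4.
0x8F0BE9CCC033F2B4 = 10307589237774742196.

10307589237774742196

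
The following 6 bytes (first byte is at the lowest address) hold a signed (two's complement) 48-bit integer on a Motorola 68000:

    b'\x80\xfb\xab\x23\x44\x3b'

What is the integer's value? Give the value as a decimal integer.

Big-endian stores the most-significant byte at the lowest address.
The bytes are already most-significant first: 0x80FBAB23443B.
Top bit is set, so as a signed 48-bit value this is 0x80FBAB23443B − 2^48 = -139656580348869.

-139656580348869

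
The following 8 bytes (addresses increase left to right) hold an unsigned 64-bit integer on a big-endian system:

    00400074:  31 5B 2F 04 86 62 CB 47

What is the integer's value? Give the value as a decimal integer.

Big-endian stores the most-significant byte at the lowest address.
The bytes are already most-significant first: 0x315B2F048662CB47.
0x315B2F048662CB47 = 3556488027220134727.

3556488027220134727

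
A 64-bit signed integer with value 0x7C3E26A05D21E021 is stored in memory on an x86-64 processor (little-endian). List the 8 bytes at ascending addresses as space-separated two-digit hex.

Split into bytes (most-significant first): 7C 3E 26 A0 5D 21 E0 21.
Little-endian: lowest address holds the least-significant byte.
So at ascending addresses the bytes are 21 E0 21 5D A0 26 3E 7C.

21 E0 21 5D A0 26 3E 7C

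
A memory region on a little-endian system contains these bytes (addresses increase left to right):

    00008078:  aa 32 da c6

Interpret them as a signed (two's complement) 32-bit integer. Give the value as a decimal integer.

-958778710

In little-endian order the low byte comes first in memory.
Reassemble most-significant byte first: C6 DA 32 AA → 0xC6DA32AA.
Top bit is set, so as a signed 32-bit value this is 0xC6DA32AA − 2^32 = -958778710.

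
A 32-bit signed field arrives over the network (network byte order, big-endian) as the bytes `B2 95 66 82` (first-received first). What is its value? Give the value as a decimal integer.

-1298831742

In big-endian order the high byte comes first in memory.
The bytes are already most-significant first: 0xB2956682.
Top bit is set, so as a signed 32-bit value this is 0xB2956682 − 2^32 = -1298831742.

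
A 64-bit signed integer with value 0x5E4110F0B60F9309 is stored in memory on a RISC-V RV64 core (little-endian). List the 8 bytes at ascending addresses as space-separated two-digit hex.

09 93 0F B6 F0 10 41 5E

Split into bytes (most-significant first): 5E 41 10 F0 B6 0F 93 09.
In little-endian order the low byte comes first in memory.
So at ascending addresses the bytes are 09 93 0F B6 F0 10 41 5E.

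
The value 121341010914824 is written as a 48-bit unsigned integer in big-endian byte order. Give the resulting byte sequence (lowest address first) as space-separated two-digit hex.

121341010914824 in hexadecimal, padded to 48 bits, is 0x6E5BE7DA2E08.
Split into bytes (most-significant first): 6E 5B E7 DA 2E 08.
In big-endian order the high byte comes first in memory.
So the memory order matches the most-significant-first order: 6E 5B E7 DA 2E 08.

6E 5B E7 DA 2E 08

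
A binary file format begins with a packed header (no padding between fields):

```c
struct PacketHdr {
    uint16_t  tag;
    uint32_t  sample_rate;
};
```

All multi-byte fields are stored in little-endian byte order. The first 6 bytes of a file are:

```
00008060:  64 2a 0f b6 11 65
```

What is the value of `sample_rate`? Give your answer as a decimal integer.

`sample_rate` follows `tag` (2 bytes), so it starts at byte offset 2 and occupies 4 bytes.
Bytes at offsets 2..5: 0F B6 11 65.
In little-endian order the low byte comes first in memory.
Reassemble most-significant byte first: 65 11 B6 0F → 0x6511B60F.
0x6511B60F = 1695659535.

1695659535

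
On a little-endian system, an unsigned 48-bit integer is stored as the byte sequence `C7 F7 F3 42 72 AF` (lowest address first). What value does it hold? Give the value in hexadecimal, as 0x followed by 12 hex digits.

0xAF7242F3F7C7

Little-endian: lowest address holds the least-significant byte.
Reassemble most-significant byte first: AF 72 42 F3 F7 C7 → 0xAF7242F3F7C7.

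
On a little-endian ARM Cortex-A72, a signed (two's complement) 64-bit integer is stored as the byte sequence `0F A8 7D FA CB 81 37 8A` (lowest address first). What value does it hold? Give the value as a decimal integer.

-8487172259675527153

Little-endian stores the least-significant byte at the lowest address.
Reassemble most-significant byte first: 8A 37 81 CB FA 7D A8 0F → 0x8A3781CBFA7DA80F.
Top bit is set, so as a signed 64-bit value this is 0x8A3781CBFA7DA80F − 2^64 = -8487172259675527153.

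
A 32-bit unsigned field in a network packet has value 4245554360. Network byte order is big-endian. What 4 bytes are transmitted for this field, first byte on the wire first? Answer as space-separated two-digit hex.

FD 0E 04 B8

4245554360 in hexadecimal, padded to 32 bits, is 0xFD0E04B8.
Split into bytes (most-significant first): FD 0E 04 B8.
Big-endian: lowest address holds the most-significant byte.
So the memory order matches the most-significant-first order: FD 0E 04 B8.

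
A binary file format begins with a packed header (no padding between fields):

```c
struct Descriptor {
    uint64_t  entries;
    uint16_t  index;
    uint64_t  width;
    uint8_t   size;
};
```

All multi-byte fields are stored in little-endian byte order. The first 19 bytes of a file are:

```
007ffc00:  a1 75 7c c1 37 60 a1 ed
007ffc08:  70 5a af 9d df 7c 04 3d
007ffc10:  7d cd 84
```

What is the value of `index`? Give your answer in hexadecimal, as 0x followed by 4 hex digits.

`index` follows `entries` (8 bytes), so it starts at byte offset 8 and occupies 2 bytes.
Bytes at offsets 8..9: 70 5A.
In little-endian order the low byte comes first in memory.
Reassemble most-significant byte first: 5A 70 → 0x5A70.

0x5A70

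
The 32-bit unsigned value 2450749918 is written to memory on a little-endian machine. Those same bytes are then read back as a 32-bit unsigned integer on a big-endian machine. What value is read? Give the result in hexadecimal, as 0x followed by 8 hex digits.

2450749918 in 32-bit hexadecimal is 0x921379DE.
Stored little-endian, the bytes at ascending addresses are DE 79 13 92.
Read back as big-endian, the last byte is least significant, giving 0xDE791392.

0xDE791392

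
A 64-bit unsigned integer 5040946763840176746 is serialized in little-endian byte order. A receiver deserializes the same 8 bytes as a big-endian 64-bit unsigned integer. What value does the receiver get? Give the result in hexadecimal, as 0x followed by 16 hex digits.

5040946763840176746 in 64-bit hexadecimal is 0x45F50A5FA659426A.
Stored little-endian, the bytes at ascending addresses are 6A 42 59 A6 5F 0A F5 45.
Read back as big-endian, the last byte is least significant, giving 0x6A4259A65F0AF545.

0x6A4259A65F0AF545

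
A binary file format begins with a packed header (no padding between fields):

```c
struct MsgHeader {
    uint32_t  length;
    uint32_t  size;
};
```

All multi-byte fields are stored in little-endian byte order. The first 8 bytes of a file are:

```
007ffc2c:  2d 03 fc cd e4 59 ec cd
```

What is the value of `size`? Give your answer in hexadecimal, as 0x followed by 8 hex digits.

`size` follows `length` (4 bytes), so it starts at byte offset 4 and occupies 4 bytes.
Bytes at offsets 4..7: E4 59 EC CD.
In little-endian order the low byte comes first in memory.
Reassemble most-significant byte first: CD EC 59 E4 → 0xCDEC59E4.

0xCDEC59E4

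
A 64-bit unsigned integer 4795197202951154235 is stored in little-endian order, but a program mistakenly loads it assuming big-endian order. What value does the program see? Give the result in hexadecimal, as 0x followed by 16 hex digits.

0x3BAAD93573F68B42

4795197202951154235 in 64-bit hexadecimal is 0x428BF67335D9AA3B.
Stored little-endian, the bytes at ascending addresses are 3B AA D9 35 73 F6 8B 42.
Read back as big-endian, the last byte is least significant, giving 0x3BAAD93573F68B42.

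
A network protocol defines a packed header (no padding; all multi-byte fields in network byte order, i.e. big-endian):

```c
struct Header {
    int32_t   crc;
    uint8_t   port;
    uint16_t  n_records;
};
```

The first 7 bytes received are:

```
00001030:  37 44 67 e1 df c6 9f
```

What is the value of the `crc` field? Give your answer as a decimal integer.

`crc` is the first field, at byte offset 0, occupying 4 bytes.
Bytes at offsets 0..3: 37 44 67 E1.
Big-endian: lowest address holds the most-significant byte.
The bytes are already most-significant first: 0x374467E1.
0x374467E1 = 927229921.

927229921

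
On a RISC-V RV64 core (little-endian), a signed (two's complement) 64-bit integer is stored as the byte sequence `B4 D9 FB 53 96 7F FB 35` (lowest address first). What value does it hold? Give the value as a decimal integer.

In little-endian order the low byte comes first in memory.
Reassemble most-significant byte first: 35 FB 7F 96 53 FB D9 B4 → 0x35FB7F9653FBD9B4.
0x35FB7F9653FBD9B4 = 3889842986795391412.

3889842986795391412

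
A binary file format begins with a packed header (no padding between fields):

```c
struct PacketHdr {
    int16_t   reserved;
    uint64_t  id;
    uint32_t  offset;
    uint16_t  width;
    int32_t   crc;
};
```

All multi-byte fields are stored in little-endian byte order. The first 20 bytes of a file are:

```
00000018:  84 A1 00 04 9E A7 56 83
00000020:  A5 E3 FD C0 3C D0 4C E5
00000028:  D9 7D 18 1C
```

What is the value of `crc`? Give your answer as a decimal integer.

471367129

`crc` follows `reserved` (2 B), `id` (8 B), `offset` (4 B), `width` (2 B), so it starts at offset 2 + 8 + 4 + 2 = 16 and occupies 4 bytes.
Bytes at offsets 16..19: D9 7D 18 1C.
Little-endian stores the least-significant byte at the lowest address.
Reassemble most-significant byte first: 1C 18 7D D9 → 0x1C187DD9.
0x1C187DD9 = 471367129.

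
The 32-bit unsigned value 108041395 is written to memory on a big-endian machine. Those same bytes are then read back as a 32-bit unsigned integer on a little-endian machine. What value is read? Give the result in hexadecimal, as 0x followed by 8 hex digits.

0xB3947006

108041395 in 32-bit hexadecimal is 0x067094B3.
Stored big-endian, the bytes at ascending addresses are 06 70 94 B3.
Read back as little-endian, the first byte is least significant, giving 0xB3947006.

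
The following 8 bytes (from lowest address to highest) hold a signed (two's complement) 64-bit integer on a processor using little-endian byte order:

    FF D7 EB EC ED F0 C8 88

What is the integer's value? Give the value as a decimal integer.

-8590351384536426497

Little-endian stores the least-significant byte at the lowest address.
Reassemble most-significant byte first: 88 C8 F0 ED EC EB D7 FF → 0x88C8F0EDECEBD7FF.
Top bit is set, so as a signed 64-bit value this is 0x88C8F0EDECEBD7FF − 2^64 = -8590351384536426497.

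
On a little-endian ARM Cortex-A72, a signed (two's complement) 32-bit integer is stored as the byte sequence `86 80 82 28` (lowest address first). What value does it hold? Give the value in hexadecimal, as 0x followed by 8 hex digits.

Little-endian stores the least-significant byte at the lowest address.
Reassemble most-significant byte first: 28 82 80 86 → 0x28828086.

0x28828086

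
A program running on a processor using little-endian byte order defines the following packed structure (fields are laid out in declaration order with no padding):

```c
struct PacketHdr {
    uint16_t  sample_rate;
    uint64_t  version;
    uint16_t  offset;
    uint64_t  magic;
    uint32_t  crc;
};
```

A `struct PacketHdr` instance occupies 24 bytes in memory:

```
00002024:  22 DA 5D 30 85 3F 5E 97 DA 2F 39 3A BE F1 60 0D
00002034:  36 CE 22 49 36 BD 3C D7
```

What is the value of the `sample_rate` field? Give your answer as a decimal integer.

`sample_rate` is the first field, at byte offset 0, occupying 2 bytes.
Bytes at offsets 0..1: 22 DA.
Little-endian stores the least-significant byte at the lowest address.
Reassemble most-significant byte first: DA 22 → 0xDA22.
0xDA22 = 55842.

55842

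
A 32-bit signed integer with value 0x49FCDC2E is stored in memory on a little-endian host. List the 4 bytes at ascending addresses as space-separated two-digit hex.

2E DC FC 49

Split into bytes (most-significant first): 49 FC DC 2E.
Little-endian: lowest address holds the least-significant byte.
So at ascending addresses the bytes are 2E DC FC 49.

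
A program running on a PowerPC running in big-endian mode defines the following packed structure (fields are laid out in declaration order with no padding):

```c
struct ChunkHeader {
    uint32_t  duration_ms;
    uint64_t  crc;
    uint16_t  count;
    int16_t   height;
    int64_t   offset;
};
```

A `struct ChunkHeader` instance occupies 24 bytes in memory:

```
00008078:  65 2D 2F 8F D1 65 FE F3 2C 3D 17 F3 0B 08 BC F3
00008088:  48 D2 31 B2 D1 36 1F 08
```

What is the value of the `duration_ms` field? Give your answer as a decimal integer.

`duration_ms` is the first field, at byte offset 0, occupying 4 bytes.
Bytes at offsets 0..3: 65 2D 2F 8F.
In big-endian order the high byte comes first in memory.
The bytes are already most-significant first: 0x652D2F8F.
0x652D2F8F = 1697460111.

1697460111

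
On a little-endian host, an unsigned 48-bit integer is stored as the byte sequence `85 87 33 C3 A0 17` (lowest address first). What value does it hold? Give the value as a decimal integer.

Little-endian: lowest address holds the least-significant byte.
Reassemble most-significant byte first: 17 A0 C3 33 87 85 → 0x17A0C3338785.
0x17A0C3338785 = 25979237140357.

25979237140357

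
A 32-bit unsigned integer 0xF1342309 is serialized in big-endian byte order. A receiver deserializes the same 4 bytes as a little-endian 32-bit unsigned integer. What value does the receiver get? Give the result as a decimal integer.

Stored big-endian, the bytes at ascending addresses are F1 34 23 09.
Read back as little-endian, the first byte is least significant, giving 0x092334F1.
0x092334F1 = 153302257.

153302257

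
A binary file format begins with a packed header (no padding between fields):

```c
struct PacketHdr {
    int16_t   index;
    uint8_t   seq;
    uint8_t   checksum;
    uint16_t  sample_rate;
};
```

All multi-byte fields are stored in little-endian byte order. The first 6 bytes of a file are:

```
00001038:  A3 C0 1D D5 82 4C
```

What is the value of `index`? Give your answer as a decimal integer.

-16221

`index` is the first field, at byte offset 0, occupying 2 bytes.
Bytes at offsets 0..1: A3 C0.
In little-endian order the low byte comes first in memory.
Reassemble most-significant byte first: C0 A3 → 0xC0A3.
Top bit is set, so as a signed 16-bit value this is 0xC0A3 − 2^16 = -16221.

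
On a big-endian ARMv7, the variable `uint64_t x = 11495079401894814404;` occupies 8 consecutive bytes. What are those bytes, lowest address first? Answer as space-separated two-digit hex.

9F 86 B9 CF FE D9 A2 C4

11495079401894814404 in hexadecimal, padded to 64 bits, is 0x9F86B9CFFED9A2C4.
Split into bytes (most-significant first): 9F 86 B9 CF FE D9 A2 C4.
Big-endian: lowest address holds the most-significant byte.
So the memory order matches the most-significant-first order: 9F 86 B9 CF FE D9 A2 C4.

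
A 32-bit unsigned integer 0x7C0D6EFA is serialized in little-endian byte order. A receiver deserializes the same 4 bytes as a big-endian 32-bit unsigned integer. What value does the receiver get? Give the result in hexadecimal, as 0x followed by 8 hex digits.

0xFA6E0D7C

Stored little-endian, the bytes at ascending addresses are FA 6E 0D 7C.
Read back as big-endian, the last byte is least significant, giving 0xFA6E0D7C.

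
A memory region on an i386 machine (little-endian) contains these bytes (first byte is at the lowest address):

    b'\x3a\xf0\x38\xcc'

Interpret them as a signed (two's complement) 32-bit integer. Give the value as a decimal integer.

In little-endian order the low byte comes first in memory.
Reassemble most-significant byte first: CC 38 F0 3A → 0xCC38F03A.
Top bit is set, so as a signed 32-bit value this is 0xCC38F03A − 2^32 = -868683718.

-868683718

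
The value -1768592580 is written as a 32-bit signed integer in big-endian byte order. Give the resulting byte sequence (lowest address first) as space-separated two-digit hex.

96 95 6B 3C

Two's complement of -1768592580 in 32 bits: 1768592580 = 0x696A94C4; invert → 0x96956B3B; add 1 → 0x96956B3C.
Split into bytes (most-significant first): 96 95 6B 3C.
Big-endian stores the most-significant byte at the lowest address.
So the memory order matches the most-significant-first order: 96 95 6B 3C.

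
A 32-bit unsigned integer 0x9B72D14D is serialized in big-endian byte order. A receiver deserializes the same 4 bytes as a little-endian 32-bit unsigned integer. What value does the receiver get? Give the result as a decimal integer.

Stored big-endian, the bytes at ascending addresses are 9B 72 D1 4D.
Read back as little-endian, the first byte is least significant, giving 0x4DD1729B.
0x4DD1729B = 1305571995.

1305571995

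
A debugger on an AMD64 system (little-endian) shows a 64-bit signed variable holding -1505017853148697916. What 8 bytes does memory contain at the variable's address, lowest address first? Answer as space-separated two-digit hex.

C4 6A 73 8A 3C 1A 1D EB

Two's complement of -1505017853148697916 in 64 bits: 1505017853148697916 = 0x14E2E5C3758C953C; invert → 0xEB1D1A3C8A736AC3; add 1 → 0xEB1D1A3C8A736AC4.
Split into bytes (most-significant first): EB 1D 1A 3C 8A 73 6A C4.
In little-endian order the low byte comes first in memory.
So at ascending addresses the bytes are C4 6A 73 8A 3C 1A 1D EB.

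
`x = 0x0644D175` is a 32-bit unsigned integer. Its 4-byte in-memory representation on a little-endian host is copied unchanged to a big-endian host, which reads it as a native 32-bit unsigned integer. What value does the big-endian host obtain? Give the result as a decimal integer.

Stored little-endian, the bytes at ascending addresses are 75 D1 44 06.
Read back as big-endian, the last byte is least significant, giving 0x75D14406.
0x75D14406 = 1976648710.

1976648710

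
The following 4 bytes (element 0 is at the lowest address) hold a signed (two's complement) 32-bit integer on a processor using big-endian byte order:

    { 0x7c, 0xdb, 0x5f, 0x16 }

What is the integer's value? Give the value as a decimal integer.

In big-endian order the high byte comes first in memory.
The bytes are already most-significant first: 0x7CDB5F16.
0x7CDB5F16 = 2094751510.

2094751510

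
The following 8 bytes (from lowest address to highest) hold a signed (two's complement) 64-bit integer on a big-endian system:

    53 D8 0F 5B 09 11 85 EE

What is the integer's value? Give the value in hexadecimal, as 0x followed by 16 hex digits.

Big-endian stores the most-significant byte at the lowest address.
The bytes are already most-significant first: 0x53D80F5B091185EE.

0x53D80F5B091185EE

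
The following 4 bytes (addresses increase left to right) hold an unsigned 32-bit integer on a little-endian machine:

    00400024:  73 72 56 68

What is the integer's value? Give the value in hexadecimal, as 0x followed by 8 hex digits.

0x68567273

Little-endian stores the least-significant byte at the lowest address.
Reassemble most-significant byte first: 68 56 72 73 → 0x68567273.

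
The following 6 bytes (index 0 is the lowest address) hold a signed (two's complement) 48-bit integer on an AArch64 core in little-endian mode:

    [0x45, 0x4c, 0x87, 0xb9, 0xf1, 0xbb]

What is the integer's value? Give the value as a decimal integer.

In little-endian order the low byte comes first in memory.
Reassemble most-significant byte first: BB F1 B9 87 4C 45 → 0xBBF1B9874C45.
Top bit is set, so as a signed 48-bit value this is 0xBBF1B9874C45 − 2^48 = -74828102546363.

-74828102546363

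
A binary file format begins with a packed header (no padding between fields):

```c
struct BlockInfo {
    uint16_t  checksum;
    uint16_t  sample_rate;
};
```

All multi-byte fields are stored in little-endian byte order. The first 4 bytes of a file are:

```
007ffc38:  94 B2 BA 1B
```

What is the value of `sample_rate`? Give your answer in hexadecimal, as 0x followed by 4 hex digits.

0x1BBA

`sample_rate` follows `checksum` (2 bytes), so it starts at byte offset 2 and occupies 2 bytes.
Bytes at offsets 2..3: BA 1B.
Little-endian: lowest address holds the least-significant byte.
Reassemble most-significant byte first: 1B BA → 0x1BBA.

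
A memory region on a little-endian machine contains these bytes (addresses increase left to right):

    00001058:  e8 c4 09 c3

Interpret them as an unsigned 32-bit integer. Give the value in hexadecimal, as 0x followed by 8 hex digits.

0xC309C4E8

Little-endian stores the least-significant byte at the lowest address.
Reassemble most-significant byte first: C3 09 C4 E8 → 0xC309C4E8.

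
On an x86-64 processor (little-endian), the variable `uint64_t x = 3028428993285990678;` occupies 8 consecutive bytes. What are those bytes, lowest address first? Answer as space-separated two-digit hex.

16 29 4E C4 1F 24 07 2A

3028428993285990678 in hexadecimal, padded to 64 bits, is 0x2A07241FC44E2916.
Split into bytes (most-significant first): 2A 07 24 1F C4 4E 29 16.
In little-endian order the low byte comes first in memory.
So at ascending addresses the bytes are 16 29 4E C4 1F 24 07 2A.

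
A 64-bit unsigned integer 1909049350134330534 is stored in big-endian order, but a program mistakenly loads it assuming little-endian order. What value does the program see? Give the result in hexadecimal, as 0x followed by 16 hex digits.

1909049350134330534 in 64-bit hexadecimal is 0x1A7E4E44F57274A6.
Stored big-endian, the bytes at ascending addresses are 1A 7E 4E 44 F5 72 74 A6.
Read back as little-endian, the first byte is least significant, giving 0xA67472F5444E7E1A.

0xA67472F5444E7E1A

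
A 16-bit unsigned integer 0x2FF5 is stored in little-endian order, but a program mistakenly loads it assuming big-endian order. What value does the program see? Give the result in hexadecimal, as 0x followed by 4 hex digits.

0xF52F

Stored little-endian, the bytes at ascending addresses are F5 2F.
Read back as big-endian, the last byte is least significant, giving 0xF52F.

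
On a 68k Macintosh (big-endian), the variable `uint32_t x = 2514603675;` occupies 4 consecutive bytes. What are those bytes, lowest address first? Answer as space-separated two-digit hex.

2514603675 in hexadecimal, padded to 32 bits, is 0x95E1CE9B.
Split into bytes (most-significant first): 95 E1 CE 9B.
In big-endian order the high byte comes first in memory.
So the memory order matches the most-significant-first order: 95 E1 CE 9B.

95 E1 CE 9B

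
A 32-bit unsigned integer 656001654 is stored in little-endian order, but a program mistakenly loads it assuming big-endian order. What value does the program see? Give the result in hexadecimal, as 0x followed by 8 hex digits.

656001654 in 32-bit hexadecimal is 0x2719CA76.
Stored little-endian, the bytes at ascending addresses are 76 CA 19 27.
Read back as big-endian, the last byte is least significant, giving 0x76CA1927.

0x76CA1927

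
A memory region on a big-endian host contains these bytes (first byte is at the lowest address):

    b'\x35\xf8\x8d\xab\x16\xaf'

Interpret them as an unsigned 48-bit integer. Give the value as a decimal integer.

59341644961455

Big-endian stores the most-significant byte at the lowest address.
The bytes are already most-significant first: 0x35F88DAB16AF.
0x35F88DAB16AF = 59341644961455.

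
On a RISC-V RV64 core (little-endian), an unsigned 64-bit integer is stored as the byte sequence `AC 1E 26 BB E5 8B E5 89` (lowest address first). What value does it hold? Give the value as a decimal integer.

Little-endian: lowest address holds the least-significant byte.
Reassemble most-significant byte first: 89 E5 8B E5 BB 26 1E AC → 0x89E58BE5BB261EAC.
0x89E58BE5BB261EAC = 9936501971666476716.

9936501971666476716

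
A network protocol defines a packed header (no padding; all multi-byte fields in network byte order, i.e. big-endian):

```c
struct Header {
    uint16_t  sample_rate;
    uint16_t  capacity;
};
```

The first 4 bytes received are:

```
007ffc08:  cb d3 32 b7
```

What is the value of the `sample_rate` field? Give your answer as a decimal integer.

52179

`sample_rate` is the first field, at byte offset 0, occupying 2 bytes.
Bytes at offsets 0..1: CB D3.
In big-endian order the high byte comes first in memory.
The bytes are already most-significant first: 0xCBD3.
0xCBD3 = 52179.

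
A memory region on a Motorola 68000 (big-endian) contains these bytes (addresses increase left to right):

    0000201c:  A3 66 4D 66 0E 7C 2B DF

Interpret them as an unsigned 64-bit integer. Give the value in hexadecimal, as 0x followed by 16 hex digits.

Big-endian: lowest address holds the most-significant byte.
The bytes are already most-significant first: 0xA3664D660E7C2BDF.

0xA3664D660E7C2BDF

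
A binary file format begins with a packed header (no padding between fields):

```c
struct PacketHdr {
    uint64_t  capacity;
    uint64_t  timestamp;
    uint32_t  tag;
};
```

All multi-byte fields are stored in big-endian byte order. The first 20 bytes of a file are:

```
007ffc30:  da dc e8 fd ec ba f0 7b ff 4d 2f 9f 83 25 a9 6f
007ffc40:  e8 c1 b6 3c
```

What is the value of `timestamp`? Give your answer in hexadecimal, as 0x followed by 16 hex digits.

0xFF4D2F9F8325A96F

`timestamp` follows `capacity` (8 bytes), so it starts at byte offset 8 and occupies 8 bytes.
Bytes at offsets 8..15: FF 4D 2F 9F 83 25 A9 6F.
Big-endian stores the most-significant byte at the lowest address.
The bytes are already most-significant first: 0xFF4D2F9F8325A96F.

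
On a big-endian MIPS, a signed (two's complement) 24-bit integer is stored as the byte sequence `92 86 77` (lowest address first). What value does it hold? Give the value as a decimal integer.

-7174537

Big-endian stores the most-significant byte at the lowest address.
The bytes are already most-significant first: 0x928677.
Top bit is set, so as a signed 24-bit value this is 0x928677 − 2^24 = -7174537.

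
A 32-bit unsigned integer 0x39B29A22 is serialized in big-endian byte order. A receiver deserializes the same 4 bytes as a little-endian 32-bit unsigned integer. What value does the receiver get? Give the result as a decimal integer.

580563513

Stored big-endian, the bytes at ascending addresses are 39 B2 9A 22.
Read back as little-endian, the first byte is least significant, giving 0x229AB239.
0x229AB239 = 580563513.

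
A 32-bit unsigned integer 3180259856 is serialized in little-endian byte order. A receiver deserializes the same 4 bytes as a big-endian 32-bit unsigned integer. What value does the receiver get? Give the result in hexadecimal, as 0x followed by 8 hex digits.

3180259856 in 32-bit hexadecimal is 0xBD8EEA10.
Stored little-endian, the bytes at ascending addresses are 10 EA 8E BD.
Read back as big-endian, the last byte is least significant, giving 0x10EA8EBD.

0x10EA8EBD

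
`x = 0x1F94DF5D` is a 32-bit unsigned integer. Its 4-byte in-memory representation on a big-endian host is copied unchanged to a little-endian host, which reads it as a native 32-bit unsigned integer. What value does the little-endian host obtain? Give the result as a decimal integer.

1574933535

Stored big-endian, the bytes at ascending addresses are 1F 94 DF 5D.
Read back as little-endian, the first byte is least significant, giving 0x5DDF941F.
0x5DDF941F = 1574933535.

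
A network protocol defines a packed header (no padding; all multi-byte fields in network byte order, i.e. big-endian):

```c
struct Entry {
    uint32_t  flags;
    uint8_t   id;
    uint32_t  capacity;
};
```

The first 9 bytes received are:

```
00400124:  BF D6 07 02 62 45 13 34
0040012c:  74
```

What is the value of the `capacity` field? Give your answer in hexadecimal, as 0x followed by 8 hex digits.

0x45133474

`capacity` follows `flags` (4 B), `id` (1 B), so it starts at offset 4 + 1 = 5 and occupies 4 bytes.
Bytes at offsets 5..8: 45 13 34 74.
Big-endian: lowest address holds the most-significant byte.
The bytes are already most-significant first: 0x45133474.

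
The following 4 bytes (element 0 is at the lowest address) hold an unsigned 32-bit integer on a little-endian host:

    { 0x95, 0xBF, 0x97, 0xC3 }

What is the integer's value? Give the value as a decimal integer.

Little-endian: lowest address holds the least-significant byte.
Reassemble most-significant byte first: C3 97 BF 95 → 0xC397BF95.
0xC397BF95 = 3281502101.

3281502101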